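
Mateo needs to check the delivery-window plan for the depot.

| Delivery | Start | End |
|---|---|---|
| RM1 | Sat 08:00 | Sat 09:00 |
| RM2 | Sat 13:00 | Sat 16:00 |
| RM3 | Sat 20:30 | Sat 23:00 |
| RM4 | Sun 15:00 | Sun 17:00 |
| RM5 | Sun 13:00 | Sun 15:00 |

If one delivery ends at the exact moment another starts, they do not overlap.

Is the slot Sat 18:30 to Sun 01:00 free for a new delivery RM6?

RM1: ends Sat 09:00 at or before RM6 starts Sat 18:30 → clear.
RM2: ends Sat 16:00 at or before RM6 starts Sat 18:30 → clear.
RM3: starts Sat 20:30 before RM6 ends Sun 01:00, and ends Sat 23:00 after RM6 starts Sat 18:30 → overlap.
RM5: starts Sun 13:00 at or after RM6 ends Sun 01:00 → clear.
RM4: starts Sun 15:00 at or after RM6 ends Sun 01:00 → clear.
RM6 overlaps RM3.

No — it overlaps RM3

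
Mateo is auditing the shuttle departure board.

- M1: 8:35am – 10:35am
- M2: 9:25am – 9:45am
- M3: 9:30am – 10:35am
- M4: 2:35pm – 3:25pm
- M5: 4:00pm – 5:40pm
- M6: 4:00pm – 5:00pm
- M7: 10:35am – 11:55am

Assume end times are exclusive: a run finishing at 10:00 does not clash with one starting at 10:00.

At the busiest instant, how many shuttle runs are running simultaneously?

3

Sort all start/end points and keep a running count:
8:35am start M1 → 1
9:25am start M2 → 2
9:30am start M3 → 3
9:45am end M2 → 2
10:35am end M1 → 1
10:35am end M3 → 0
10:35am start M7 → 1
11:55am end M7 → 0
2:35pm start M4 → 1
3:25pm end M4 → 0
4:00pm start M5 → 1
4:00pm start M6 → 2
5:00pm end M6 → 1
5:40pm end M5 → 0
Peak is 3, at 9:30am (M1, M2, M3).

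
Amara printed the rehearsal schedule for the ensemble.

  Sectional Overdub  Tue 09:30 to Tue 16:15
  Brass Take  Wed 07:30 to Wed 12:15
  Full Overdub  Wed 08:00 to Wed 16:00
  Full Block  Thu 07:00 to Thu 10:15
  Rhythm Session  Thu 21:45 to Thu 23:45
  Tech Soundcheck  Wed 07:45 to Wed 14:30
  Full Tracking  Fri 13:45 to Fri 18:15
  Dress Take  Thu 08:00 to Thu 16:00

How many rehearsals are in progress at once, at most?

3

Walk through starts and ends in time order (an end at T is processed before a start at T):
Tue 09:30 start Sectional Overdub → 1
Tue 16:15 end Sectional Overdub → 0
Wed 07:30 start Brass Take → 1
Wed 07:45 start Tech Soundcheck → 2
Wed 08:00 start Full Overdub → 3
Wed 12:15 end Brass Take → 2
Wed 14:30 end Tech Soundcheck → 1
Wed 16:00 end Full Overdub → 0
Thu 07:00 start Full Block → 1
Thu 08:00 start Dress Take → 2
Thu 10:15 end Full Block → 1
Thu 16:00 end Dress Take → 0
Thu 21:45 start Rhythm Session → 1
Thu 23:45 end Rhythm Session → 0
Fri 13:45 start Full Tracking → 1
Fri 18:15 end Full Tracking → 0
Peak is 3, at Wed 08:00 (Brass Take, Full Overdub, Tech Soundcheck).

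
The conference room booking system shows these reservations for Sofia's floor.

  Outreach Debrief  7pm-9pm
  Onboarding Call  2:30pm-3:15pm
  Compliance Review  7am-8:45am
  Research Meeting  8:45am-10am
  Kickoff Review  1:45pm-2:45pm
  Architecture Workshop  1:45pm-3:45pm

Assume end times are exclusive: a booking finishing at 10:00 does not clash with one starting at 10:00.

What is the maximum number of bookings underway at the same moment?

3

Sweep the timeline, counting +1 at each start and −1 at each end (ends before starts at a tie):
7am start Compliance Review → 1
8:45am end Compliance Review → 0
8:45am start Research Meeting → 1
10am end Research Meeting → 0
1:45pm start Architecture Workshop → 1
1:45pm start Kickoff Review → 2
2:30pm start Onboarding Call → 3
2:45pm end Kickoff Review → 2
3:15pm end Onboarding Call → 1
3:45pm end Architecture Workshop → 0
7pm start Outreach Debrief → 1
9pm end Outreach Debrief → 0
Peak is 3, at 2:30pm (Architecture Workshop, Kickoff Review, Onboarding Call).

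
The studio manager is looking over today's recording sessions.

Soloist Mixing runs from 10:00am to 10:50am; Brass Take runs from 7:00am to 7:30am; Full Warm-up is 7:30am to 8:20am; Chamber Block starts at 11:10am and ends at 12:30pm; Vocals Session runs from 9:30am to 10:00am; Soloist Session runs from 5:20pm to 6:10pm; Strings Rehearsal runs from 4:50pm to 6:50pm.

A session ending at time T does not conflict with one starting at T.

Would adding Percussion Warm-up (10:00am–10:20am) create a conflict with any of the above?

Yes — it overlaps Soloist Mixing

Brass Take: ends 7:30am at or before Percussion Warm-up starts 10:00am → clear.
Full Warm-up: ends 8:20am at or before Percussion Warm-up starts 10:00am → clear.
Vocals Session: ends 10:00am at or before Percussion Warm-up starts 10:00am → clear.
Soloist Mixing: starts 10:00am before Percussion Warm-up ends 10:20am, and ends 10:50am after Percussion Warm-up starts 10:00am → overlap.
Chamber Block: starts 11:10am at or after Percussion Warm-up ends 10:20am → clear.
Strings Rehearsal: starts 4:50pm at or after Percussion Warm-up ends 10:20am → clear.
Soloist Session: starts 5:20pm at or after Percussion Warm-up ends 10:20am → clear.
Percussion Warm-up overlaps Soloist Mixing.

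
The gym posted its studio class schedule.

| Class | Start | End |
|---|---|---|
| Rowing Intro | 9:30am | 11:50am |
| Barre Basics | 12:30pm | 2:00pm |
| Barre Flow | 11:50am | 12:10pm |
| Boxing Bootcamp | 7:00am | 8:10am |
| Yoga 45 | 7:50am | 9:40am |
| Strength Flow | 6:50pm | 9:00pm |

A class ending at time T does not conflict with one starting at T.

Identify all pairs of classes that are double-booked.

Boxing Bootcamp & Yoga 45, Rowing Intro & Yoga 45

Check each pair: they overlap iff neither finishes before the other starts.
Sorted by start: Boxing Bootcamp, Yoga 45, Rowing Intro, Barre Flow, Barre Basics, Strength Flow.
Yoga 45 starts before Boxing Bootcamp ends → Boxing Bootcamp and Yoga 45 overlap.
Rowing Intro starts after Boxing Bootcamp ends, so Boxing Bootcamp has no further overlaps.
Rowing Intro starts before Yoga 45 ends → Yoga 45 and Rowing Intro overlap.
Barre Flow starts after Yoga 45 ends, so Yoga 45 has no further overlaps.
Barre Flow starts exactly when Rowing Intro ends (back-to-back, no overlap), so Rowing Intro has no further overlaps.
Barre Basics starts after Barre Flow ends, so Barre Flow has no further overlaps.
Strength Flow starts after Barre Basics ends.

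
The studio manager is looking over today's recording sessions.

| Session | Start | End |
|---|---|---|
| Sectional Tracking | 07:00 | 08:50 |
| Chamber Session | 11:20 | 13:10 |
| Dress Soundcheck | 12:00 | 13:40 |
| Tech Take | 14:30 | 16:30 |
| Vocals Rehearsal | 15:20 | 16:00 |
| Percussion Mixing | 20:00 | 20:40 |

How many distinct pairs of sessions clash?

2

Sorted by start: Sectional Tracking, Chamber Session, Dress Soundcheck, Tech Take, Vocals Rehearsal, Percussion Mixing.
Chamber Session starts after Sectional Tracking ends, so nothing later overlaps Sectional Tracking either.
Dress Soundcheck starts before Chamber Session ends → Chamber Session and Dress Soundcheck overlap.
Tech Take starts after Chamber Session ends, so nothing later overlaps Chamber Session either.
Tech Take starts after Dress Soundcheck ends, so nothing later overlaps Dress Soundcheck either.
Vocals Rehearsal starts before Tech Take ends → Tech Take and Vocals Rehearsal overlap.
Percussion Mixing starts after Tech Take ends.
Percussion Mixing starts after Vocals Rehearsal ends.
Overlapping pairs: Chamber Session & Dress Soundcheck, Tech Take & Vocals Rehearsal — 2 in total.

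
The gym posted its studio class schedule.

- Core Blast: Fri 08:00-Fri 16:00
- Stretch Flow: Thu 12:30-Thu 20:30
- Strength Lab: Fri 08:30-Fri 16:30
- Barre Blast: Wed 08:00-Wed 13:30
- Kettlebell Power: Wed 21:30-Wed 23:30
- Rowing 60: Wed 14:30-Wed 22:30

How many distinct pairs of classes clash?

Sorted by start: Barre Blast, Rowing 60, Kettlebell Power, Stretch Flow, Core Blast, Strength Lab.
Rowing 60 starts after Barre Blast ends, so nothing later overlaps Barre Blast either.
Kettlebell Power starts before Rowing 60 ends → Rowing 60 and Kettlebell Power overlap.
Stretch Flow starts after Rowing 60 ends, so nothing later overlaps Rowing 60 either.
Stretch Flow starts after Kettlebell Power ends, so nothing later overlaps Kettlebell Power either.
Core Blast starts after Stretch Flow ends, so nothing later overlaps Stretch Flow either.
Strength Lab starts before Core Blast ends → Core Blast and Strength Lab overlap.
Overlapping pairs: Core Blast & Strength Lab, Kettlebell Power & Rowing 60 — 2 in total.

2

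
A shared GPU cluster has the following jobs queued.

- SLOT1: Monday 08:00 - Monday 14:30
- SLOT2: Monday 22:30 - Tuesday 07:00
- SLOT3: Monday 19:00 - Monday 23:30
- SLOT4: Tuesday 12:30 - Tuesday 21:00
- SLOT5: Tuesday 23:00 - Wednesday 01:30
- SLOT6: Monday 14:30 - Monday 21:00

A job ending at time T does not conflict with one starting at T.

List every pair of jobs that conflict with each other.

Check each pair: they overlap iff neither finishes before the other starts.
Sorted by start: SLOT1, SLOT6, SLOT3, SLOT2, SLOT4, SLOT5.
SLOT6 starts exactly when SLOT1 ends (back-to-back, no overlap) — done with SLOT1.
SLOT3 starts before SLOT6 ends → SLOT6 and SLOT3 overlap.
SLOT2 starts after SLOT6 ends — done with SLOT6.
SLOT2 starts before SLOT3 ends → SLOT3 and SLOT2 overlap.
SLOT4 starts after SLOT3 ends — done with SLOT3.
SLOT4 starts after SLOT2 ends — done with SLOT2.
SLOT5 starts after SLOT4 ends.

SLOT2 & SLOT3, SLOT3 & SLOT6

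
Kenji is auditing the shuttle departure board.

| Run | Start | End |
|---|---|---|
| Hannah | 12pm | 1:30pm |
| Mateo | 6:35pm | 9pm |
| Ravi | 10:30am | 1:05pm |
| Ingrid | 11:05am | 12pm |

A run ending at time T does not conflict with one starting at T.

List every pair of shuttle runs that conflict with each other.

Hannah & Ravi, Ingrid & Ravi

Check each pair: they overlap iff neither finishes before the other starts.
Sorted by start: Ravi, Ingrid, Hannah, Mateo.
Ingrid starts before Ravi ends → Ravi and Ingrid overlap.
Hannah starts before Ravi ends → Ravi and Hannah overlap.
Mateo starts after Ravi ends.
Hannah starts exactly when Ingrid ends (back-to-back, no overlap), so Ingrid has no further overlaps.
Mateo starts after Hannah ends.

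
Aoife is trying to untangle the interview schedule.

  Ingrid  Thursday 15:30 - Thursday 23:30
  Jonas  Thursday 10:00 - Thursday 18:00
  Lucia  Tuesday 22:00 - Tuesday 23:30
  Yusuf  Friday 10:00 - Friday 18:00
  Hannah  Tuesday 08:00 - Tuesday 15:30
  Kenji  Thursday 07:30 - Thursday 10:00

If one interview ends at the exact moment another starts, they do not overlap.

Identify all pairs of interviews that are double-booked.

Two intervals overlap when each starts before the other ends.
Sorted by start: Hannah, Lucia, Kenji, Jonas, Ingrid, Yusuf.
Lucia starts after Hannah ends — done with Hannah.
Kenji starts after Lucia ends — done with Lucia.
Jonas starts exactly when Kenji ends (back-to-back, no overlap) — done with Kenji.
Ingrid starts before Jonas ends → Jonas and Ingrid overlap.
Yusuf starts after Jonas ends.
Yusuf starts after Ingrid ends.

Ingrid & Jonas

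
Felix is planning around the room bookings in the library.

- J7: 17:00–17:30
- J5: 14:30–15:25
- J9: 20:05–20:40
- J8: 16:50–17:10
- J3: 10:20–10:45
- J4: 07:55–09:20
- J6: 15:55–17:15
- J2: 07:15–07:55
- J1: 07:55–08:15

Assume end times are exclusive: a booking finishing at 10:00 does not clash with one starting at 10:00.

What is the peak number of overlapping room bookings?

Sort all start/end points and keep a running count:
07:15 start J2 → 1
07:55 end J2 → 0
07:55 start J1 → 1
07:55 start J4 → 2
08:15 end J1 → 1
09:20 end J4 → 0
10:20 start J3 → 1
10:45 end J3 → 0
14:30 start J5 → 1
15:25 end J5 → 0
15:55 start J6 → 1
16:50 start J8 → 2
17:00 start J7 → 3
17:10 end J8 → 2
17:15 end J6 → 1
17:30 end J7 → 0
20:05 start J9 → 1
20:40 end J9 → 0
Peak is 3, at 17:00 (J6, J7, J8).

3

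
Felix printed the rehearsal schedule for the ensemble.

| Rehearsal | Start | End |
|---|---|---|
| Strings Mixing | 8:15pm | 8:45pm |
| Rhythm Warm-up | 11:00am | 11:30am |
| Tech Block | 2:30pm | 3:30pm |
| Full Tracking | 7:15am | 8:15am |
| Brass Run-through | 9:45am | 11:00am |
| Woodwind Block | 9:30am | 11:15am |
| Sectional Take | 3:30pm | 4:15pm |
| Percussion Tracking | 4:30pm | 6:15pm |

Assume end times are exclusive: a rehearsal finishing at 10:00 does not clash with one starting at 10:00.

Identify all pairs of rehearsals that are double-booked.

Brass Run-through & Woodwind Block, Rhythm Warm-up & Woodwind Block

Two intervals overlap when each starts before the other ends.
Sorted by start: Full Tracking, Woodwind Block, Brass Run-through, Rhythm Warm-up, Tech Block, Sectional Take, Percussion Tracking, Strings Mixing.
Woodwind Block starts after Full Tracking ends, so nothing later overlaps Full Tracking either.
Brass Run-through starts before Woodwind Block ends → Woodwind Block and Brass Run-through overlap.
Rhythm Warm-up starts before Woodwind Block ends → Woodwind Block and Rhythm Warm-up overlap.
Tech Block starts after Woodwind Block ends, so nothing later overlaps Woodwind Block either.
Rhythm Warm-up starts exactly when Brass Run-through ends (back-to-back, no overlap), so nothing later overlaps Brass Run-through either.
Tech Block starts after Rhythm Warm-up ends, so nothing later overlaps Rhythm Warm-up either.
Sectional Take starts exactly when Tech Block ends (back-to-back, no overlap), so nothing later overlaps Tech Block either.
Percussion Tracking starts after Sectional Take ends, so nothing later overlaps Sectional Take either.
Strings Mixing starts after Percussion Tracking ends.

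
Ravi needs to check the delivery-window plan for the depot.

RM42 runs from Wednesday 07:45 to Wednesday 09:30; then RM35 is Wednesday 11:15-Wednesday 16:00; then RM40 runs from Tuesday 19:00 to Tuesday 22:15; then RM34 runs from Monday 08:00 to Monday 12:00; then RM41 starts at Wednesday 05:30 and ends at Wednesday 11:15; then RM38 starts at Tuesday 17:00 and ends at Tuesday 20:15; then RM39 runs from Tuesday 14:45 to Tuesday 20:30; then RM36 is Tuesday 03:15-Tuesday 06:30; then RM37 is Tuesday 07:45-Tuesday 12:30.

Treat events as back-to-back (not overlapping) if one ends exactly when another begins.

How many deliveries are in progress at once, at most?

3

Sweep the timeline, counting +1 at each start and −1 at each end (ends before starts at a tie):
Monday 08:00 start RM34 → 1
Monday 12:00 end RM34 → 0
Tuesday 03:15 start RM36 → 1
Tuesday 06:30 end RM36 → 0
Tuesday 07:45 start RM37 → 1
Tuesday 12:30 end RM37 → 0
Tuesday 14:45 start RM39 → 1
Tuesday 17:00 start RM38 → 2
Tuesday 19:00 start RM40 → 3
Tuesday 20:15 end RM38 → 2
Tuesday 20:30 end RM39 → 1
Tuesday 22:15 end RM40 → 0
Wednesday 05:30 start RM41 → 1
Wednesday 07:45 start RM42 → 2
Wednesday 09:30 end RM42 → 1
Wednesday 11:15 end RM41 → 0
Wednesday 11:15 start RM35 → 1
Wednesday 16:00 end RM35 → 0
Peak is 3, at Tuesday 19:00 (RM38, RM39, RM40).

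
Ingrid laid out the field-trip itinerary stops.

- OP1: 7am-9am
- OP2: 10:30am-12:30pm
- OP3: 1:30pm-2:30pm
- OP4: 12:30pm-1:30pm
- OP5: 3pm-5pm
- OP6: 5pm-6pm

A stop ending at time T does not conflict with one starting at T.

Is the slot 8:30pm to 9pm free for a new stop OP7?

OP1: ends 9am at or before OP7 starts 8:30pm → clear.
OP2: ends 12:30pm at or before OP7 starts 8:30pm → clear.
OP4: ends 1:30pm at or before OP7 starts 8:30pm → clear.
OP3: ends 2:30pm at or before OP7 starts 8:30pm → clear.
OP5: ends 5pm at or before OP7 starts 8:30pm → clear.
OP6: ends 6pm at or before OP7 starts 8:30pm → clear.

Yes — the slot is free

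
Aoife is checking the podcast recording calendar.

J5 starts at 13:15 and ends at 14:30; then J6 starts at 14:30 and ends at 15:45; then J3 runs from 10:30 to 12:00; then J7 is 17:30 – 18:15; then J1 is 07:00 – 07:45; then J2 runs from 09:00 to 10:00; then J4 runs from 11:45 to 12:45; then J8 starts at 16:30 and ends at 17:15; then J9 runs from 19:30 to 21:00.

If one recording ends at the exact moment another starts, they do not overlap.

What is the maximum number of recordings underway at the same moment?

Sort all start/end points and keep a running count:
07:00 start J1 → 1
07:45 end J1 → 0
09:00 start J2 → 1
10:00 end J2 → 0
10:30 start J3 → 1
11:45 start J4 → 2
12:00 end J3 → 1
12:45 end J4 → 0
13:15 start J5 → 1
14:30 end J5 → 0
14:30 start J6 → 1
15:45 end J6 → 0
16:30 start J8 → 1
17:15 end J8 → 0
17:30 start J7 → 1
18:15 end J7 → 0
19:30 start J9 → 1
21:00 end J9 → 0
Peak is 2, at 11:45 (J3, J4).

2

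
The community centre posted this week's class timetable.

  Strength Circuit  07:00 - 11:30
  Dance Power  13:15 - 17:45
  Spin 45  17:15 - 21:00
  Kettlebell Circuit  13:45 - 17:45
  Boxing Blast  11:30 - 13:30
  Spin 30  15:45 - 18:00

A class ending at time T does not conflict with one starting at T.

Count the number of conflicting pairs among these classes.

Sorted by start: Strength Circuit, Boxing Blast, Dance Power, Kettlebell Circuit, Spin 30, Spin 45.
Boxing Blast starts exactly when Strength Circuit ends (back-to-back, no overlap); Strength Circuit is clear from here.
Dance Power starts before Boxing Blast ends → Boxing Blast and Dance Power overlap.
Kettlebell Circuit starts after Boxing Blast ends; Boxing Blast is clear from here.
Kettlebell Circuit starts before Dance Power ends → Dance Power and Kettlebell Circuit overlap.
Spin 30 starts before Dance Power ends → Dance Power and Spin 30 overlap.
Spin 45 starts before Dance Power ends → Dance Power and Spin 45 overlap.
Spin 30 starts before Kettlebell Circuit ends → Kettlebell Circuit and Spin 30 overlap.
Spin 45 starts before Kettlebell Circuit ends → Kettlebell Circuit and Spin 45 overlap.
Spin 45 starts before Spin 30 ends → Spin 30 and Spin 45 overlap.
Overlapping pairs: Boxing Blast & Dance Power, Dance Power & Kettlebell Circuit, Dance Power & Spin 30, Dance Power & Spin 45, Kettlebell Circuit & Spin 30, Kettlebell Circuit & Spin 45, Spin 30 & Spin 45 — 7 in total.

7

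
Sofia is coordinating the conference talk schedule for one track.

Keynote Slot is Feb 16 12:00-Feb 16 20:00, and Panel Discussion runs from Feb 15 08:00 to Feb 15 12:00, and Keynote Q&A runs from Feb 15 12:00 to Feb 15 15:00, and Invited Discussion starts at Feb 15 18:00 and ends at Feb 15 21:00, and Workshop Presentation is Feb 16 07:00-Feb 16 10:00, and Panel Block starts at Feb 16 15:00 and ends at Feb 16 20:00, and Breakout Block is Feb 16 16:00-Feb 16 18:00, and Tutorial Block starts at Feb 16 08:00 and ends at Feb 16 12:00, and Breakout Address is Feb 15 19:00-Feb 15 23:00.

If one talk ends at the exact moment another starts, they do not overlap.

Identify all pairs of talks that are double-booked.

Sorted by start: Panel Discussion, Keynote Q&A, Invited Discussion, Breakout Address, Workshop Presentation, Tutorial Block, Keynote Slot, Panel Block, Breakout Block.
Keynote Q&A starts exactly when Panel Discussion ends (back-to-back, no overlap), so nothing later overlaps Panel Discussion either.
Invited Discussion starts after Keynote Q&A ends, so nothing later overlaps Keynote Q&A either.
Breakout Address starts before Invited Discussion ends → Invited Discussion and Breakout Address overlap.
Workshop Presentation starts after Invited Discussion ends, so nothing later overlaps Invited Discussion either.
Workshop Presentation starts after Breakout Address ends, so nothing later overlaps Breakout Address either.
Tutorial Block starts before Workshop Presentation ends → Workshop Presentation and Tutorial Block overlap.
Keynote Slot starts after Workshop Presentation ends, so nothing later overlaps Workshop Presentation either.
Keynote Slot starts exactly when Tutorial Block ends (back-to-back, no overlap), so nothing later overlaps Tutorial Block either.
Panel Block starts before Keynote Slot ends → Keynote Slot and Panel Block overlap.
Breakout Block starts before Keynote Slot ends → Keynote Slot and Breakout Block overlap.
Breakout Block starts before Panel Block ends → Panel Block and Breakout Block overlap.

Breakout Address & Invited Discussion, Breakout Block & Keynote Slot, Breakout Block & Panel Block, Keynote Slot & Panel Block, Tutorial Block & Workshop Presentation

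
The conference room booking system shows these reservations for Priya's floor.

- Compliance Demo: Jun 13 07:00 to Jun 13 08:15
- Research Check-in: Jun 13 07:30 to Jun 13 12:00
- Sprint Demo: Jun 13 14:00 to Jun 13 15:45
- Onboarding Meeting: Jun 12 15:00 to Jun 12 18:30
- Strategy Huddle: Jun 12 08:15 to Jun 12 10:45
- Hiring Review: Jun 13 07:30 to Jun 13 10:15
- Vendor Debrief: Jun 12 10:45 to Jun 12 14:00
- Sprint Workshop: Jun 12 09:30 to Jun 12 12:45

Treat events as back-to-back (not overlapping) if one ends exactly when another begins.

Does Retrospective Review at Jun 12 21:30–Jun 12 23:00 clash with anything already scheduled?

Strategy Huddle: ends Jun 12 10:45 at or before Retrospective Review starts Jun 12 21:30 → clear.
Sprint Workshop: ends Jun 12 12:45 at or before Retrospective Review starts Jun 12 21:30 → clear.
Vendor Debrief: ends Jun 12 14:00 at or before Retrospective Review starts Jun 12 21:30 → clear.
Onboarding Meeting: ends Jun 12 18:30 at or before Retrospective Review starts Jun 12 21:30 → clear.
Compliance Demo: starts Jun 13 07:00 at or after Retrospective Review ends Jun 12 23:00 → clear.
Research Check-in: starts Jun 13 07:30 at or after Retrospective Review ends Jun 12 23:00 → clear.
Hiring Review: starts Jun 13 07:30 at or after Retrospective Review ends Jun 12 23:00 → clear.
Sprint Demo: starts Jun 13 14:00 at or after Retrospective Review ends Jun 12 23:00 → clear.

No — it doesn't clash with anything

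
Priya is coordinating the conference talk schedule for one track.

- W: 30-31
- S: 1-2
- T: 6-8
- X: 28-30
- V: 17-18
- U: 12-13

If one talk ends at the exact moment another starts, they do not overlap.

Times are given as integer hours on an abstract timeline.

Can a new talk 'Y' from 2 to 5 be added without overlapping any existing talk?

S: ends 2 at or before Y starts 2 → clear.
T: starts 6 at or after Y ends 5 → clear.
U: starts 12 at or after Y ends 5 → clear.
V: starts 17 at or after Y ends 5 → clear.
X: starts 28 at or after Y ends 5 → clear.
W: starts 30 at or after Y ends 5 → clear.

Yes — the slot is free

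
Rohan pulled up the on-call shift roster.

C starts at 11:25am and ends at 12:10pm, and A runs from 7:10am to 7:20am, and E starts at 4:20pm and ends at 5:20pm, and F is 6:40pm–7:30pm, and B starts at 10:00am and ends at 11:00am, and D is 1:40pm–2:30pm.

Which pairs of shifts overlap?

Sorted by start: A, B, C, D, E, F.
B starts after A ends, so nothing later overlaps A either.
C starts after B ends, so nothing later overlaps B either.
D starts after C ends, so nothing later overlaps C either.
E starts after D ends, so nothing later overlaps D either.
F starts after E ends.

none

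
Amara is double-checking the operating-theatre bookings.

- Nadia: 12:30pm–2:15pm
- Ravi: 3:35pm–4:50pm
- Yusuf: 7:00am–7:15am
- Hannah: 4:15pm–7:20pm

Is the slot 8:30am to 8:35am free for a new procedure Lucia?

Yusuf: ends 7:15am at or before Lucia starts 8:30am → clear.
Nadia: starts 12:30pm at or after Lucia ends 8:35am → clear.
Ravi: starts 3:35pm at or after Lucia ends 8:35am → clear.
Hannah: starts 4:15pm at or after Lucia ends 8:35am → clear.

Yes — the slot is free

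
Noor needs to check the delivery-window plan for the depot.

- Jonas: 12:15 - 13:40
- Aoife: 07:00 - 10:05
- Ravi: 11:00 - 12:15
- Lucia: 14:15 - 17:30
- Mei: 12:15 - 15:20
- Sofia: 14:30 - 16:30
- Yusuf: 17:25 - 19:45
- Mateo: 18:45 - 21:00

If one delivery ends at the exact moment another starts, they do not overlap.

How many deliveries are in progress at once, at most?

3

Sort all start/end points and keep a running count:
07:00 start Aoife → 1
10:05 end Aoife → 0
11:00 start Ravi → 1
12:15 end Ravi → 0
12:15 start Jonas → 1
12:15 start Mei → 2
13:40 end Jonas → 1
14:15 start Lucia → 2
14:30 start Sofia → 3
15:20 end Mei → 2
16:30 end Sofia → 1
17:25 start Yusuf → 2
17:30 end Lucia → 1
18:45 start Mateo → 2
19:45 end Yusuf → 1
21:00 end Mateo → 0
Peak is 3, at 14:30 (Lucia, Mei, Sofia).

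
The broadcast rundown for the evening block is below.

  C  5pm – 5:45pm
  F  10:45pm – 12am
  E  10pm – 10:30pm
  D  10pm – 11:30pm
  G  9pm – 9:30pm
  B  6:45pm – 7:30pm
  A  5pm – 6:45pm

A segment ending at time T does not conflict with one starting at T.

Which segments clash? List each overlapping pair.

Sorted by start: A, C, B, G, D, E, F.
C starts before A ends → A and C overlap.
B starts exactly when A ends (back-to-back, no overlap) — done with A.
B starts after C ends — done with C.
G starts after B ends — done with B.
D starts after G ends — done with G.
E starts before D ends → D and E overlap.
F starts before D ends → D and F overlap.
F starts after E ends.

A & C, D & E, D & F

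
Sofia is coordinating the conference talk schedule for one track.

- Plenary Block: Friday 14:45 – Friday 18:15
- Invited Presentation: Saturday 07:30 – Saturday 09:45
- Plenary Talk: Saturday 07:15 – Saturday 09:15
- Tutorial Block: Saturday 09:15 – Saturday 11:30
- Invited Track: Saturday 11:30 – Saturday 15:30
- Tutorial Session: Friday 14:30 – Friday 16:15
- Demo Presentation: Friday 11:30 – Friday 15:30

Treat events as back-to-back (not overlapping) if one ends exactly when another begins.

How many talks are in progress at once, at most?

3

Sort all start/end points and keep a running count:
Friday 11:30 start Demo Presentation → 1
Friday 14:30 start Tutorial Session → 2
Friday 14:45 start Plenary Block → 3
Friday 15:30 end Demo Presentation → 2
Friday 16:15 end Tutorial Session → 1
Friday 18:15 end Plenary Block → 0
Saturday 07:15 start Plenary Talk → 1
Saturday 07:30 start Invited Presentation → 2
Saturday 09:15 end Plenary Talk → 1
Saturday 09:15 start Tutorial Block → 2
Saturday 09:45 end Invited Presentation → 1
Saturday 11:30 end Tutorial Block → 0
Saturday 11:30 start Invited Track → 1
Saturday 15:30 end Invited Track → 0
Peak is 3, at Friday 14:45 (Demo Presentation, Plenary Block, Tutorial Session).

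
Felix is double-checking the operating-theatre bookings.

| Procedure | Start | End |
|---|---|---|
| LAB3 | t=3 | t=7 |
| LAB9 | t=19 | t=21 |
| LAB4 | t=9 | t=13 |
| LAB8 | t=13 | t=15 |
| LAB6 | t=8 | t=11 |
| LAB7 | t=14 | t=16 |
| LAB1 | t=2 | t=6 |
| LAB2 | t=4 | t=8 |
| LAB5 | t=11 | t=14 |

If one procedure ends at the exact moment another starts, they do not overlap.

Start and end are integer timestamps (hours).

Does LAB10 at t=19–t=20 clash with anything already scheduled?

LAB1: ends t=6 at or before LAB10 starts t=19 → clear.
LAB3: ends t=7 at or before LAB10 starts t=19 → clear.
LAB2: ends t=8 at or before LAB10 starts t=19 → clear.
LAB6: ends t=11 at or before LAB10 starts t=19 → clear.
LAB4: ends t=13 at or before LAB10 starts t=19 → clear.
LAB5: ends t=14 at or before LAB10 starts t=19 → clear.
LAB8: ends t=15 at or before LAB10 starts t=19 → clear.
LAB7: ends t=16 at or before LAB10 starts t=19 → clear.
LAB9: starts t=19 before LAB10 ends t=20, and ends t=21 after LAB10 starts t=19 → overlap.
LAB10 overlaps LAB9.

Yes — it overlaps LAB9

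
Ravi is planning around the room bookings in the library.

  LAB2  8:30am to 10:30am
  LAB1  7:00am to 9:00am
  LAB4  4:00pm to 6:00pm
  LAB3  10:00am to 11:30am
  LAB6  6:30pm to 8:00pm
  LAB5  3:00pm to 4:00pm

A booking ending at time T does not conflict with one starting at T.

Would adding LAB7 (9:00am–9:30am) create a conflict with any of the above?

LAB1: ends 9:00am at or before LAB7 starts 9:00am → clear.
LAB2: starts 8:30am before LAB7 ends 9:30am, and ends 10:30am after LAB7 starts 9:00am → overlap.
LAB3: starts 10:00am at or after LAB7 ends 9:30am → clear.
LAB5: starts 3:00pm at or after LAB7 ends 9:30am → clear.
LAB4: starts 4:00pm at or after LAB7 ends 9:30am → clear.
LAB6: starts 6:30pm at or after LAB7 ends 9:30am → clear.
LAB7 overlaps LAB2.

Yes — it overlaps LAB2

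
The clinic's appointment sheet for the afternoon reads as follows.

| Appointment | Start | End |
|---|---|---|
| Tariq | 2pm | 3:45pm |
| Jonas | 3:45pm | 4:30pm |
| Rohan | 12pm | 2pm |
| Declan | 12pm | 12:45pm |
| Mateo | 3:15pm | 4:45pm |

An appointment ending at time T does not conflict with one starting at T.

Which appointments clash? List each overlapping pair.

Declan & Rohan, Jonas & Mateo, Mateo & Tariq

Sorted by start: Rohan, Declan, Tariq, Mateo, Jonas.
Declan starts before Rohan ends → Rohan and Declan overlap.
Tariq starts exactly when Rohan ends (back-to-back, no overlap); Rohan is clear from here.
Tariq starts after Declan ends; Declan is clear from here.
Mateo starts before Tariq ends → Tariq and Mateo overlap.
Jonas starts exactly when Tariq ends (back-to-back, no overlap).
Jonas starts before Mateo ends → Mateo and Jonas overlap.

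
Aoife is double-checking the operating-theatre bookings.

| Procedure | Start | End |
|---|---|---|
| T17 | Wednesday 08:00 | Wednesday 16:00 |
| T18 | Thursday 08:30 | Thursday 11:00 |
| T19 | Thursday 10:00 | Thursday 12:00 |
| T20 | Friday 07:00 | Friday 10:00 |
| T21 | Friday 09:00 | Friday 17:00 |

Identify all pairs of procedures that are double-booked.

Sorted by start: T17, T18, T19, T20, T21.
T18 starts after T17 ends, so nothing later overlaps T17 either.
T19 starts before T18 ends → T18 and T19 overlap.
T20 starts after T18 ends, so nothing later overlaps T18 either.
T20 starts after T19 ends, so nothing later overlaps T19 either.
T21 starts before T20 ends → T20 and T21 overlap.

T18 & T19, T20 & T21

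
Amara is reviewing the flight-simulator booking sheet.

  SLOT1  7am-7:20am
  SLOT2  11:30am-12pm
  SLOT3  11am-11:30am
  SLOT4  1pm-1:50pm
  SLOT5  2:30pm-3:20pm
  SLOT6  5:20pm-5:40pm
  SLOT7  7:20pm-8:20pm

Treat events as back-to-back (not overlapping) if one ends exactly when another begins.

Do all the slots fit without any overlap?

Yes

Sorted by start: SLOT1, SLOT3, SLOT2, SLOT4, SLOT5, SLOT6, SLOT7.
SLOT3 starts after SLOT1 ends; SLOT1 is clear from here.
SLOT2 starts exactly when SLOT3 ends (back-to-back, no overlap); SLOT3 is clear from here.
SLOT4 starts after SLOT2 ends; SLOT2 is clear from here.
SLOT5 starts after SLOT4 ends; SLOT4 is clear from here.
SLOT6 starts after SLOT5 ends; SLOT5 is clear from here.
SLOT7 starts after SLOT6 ends.
Every pair is clear; the schedule has no overlaps.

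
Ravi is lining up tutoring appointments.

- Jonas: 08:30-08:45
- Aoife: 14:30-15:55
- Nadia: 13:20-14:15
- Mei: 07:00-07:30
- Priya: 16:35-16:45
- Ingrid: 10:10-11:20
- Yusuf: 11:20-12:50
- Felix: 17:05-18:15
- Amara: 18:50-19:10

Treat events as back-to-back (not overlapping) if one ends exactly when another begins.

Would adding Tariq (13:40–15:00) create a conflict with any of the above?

Mei: ends 07:30 at or before Tariq starts 13:40 → clear.
Jonas: ends 08:45 at or before Tariq starts 13:40 → clear.
Ingrid: ends 11:20 at or before Tariq starts 13:40 → clear.
Yusuf: ends 12:50 at or before Tariq starts 13:40 → clear.
Nadia: starts 13:20 before Tariq ends 15:00, and ends 14:15 after Tariq starts 13:40 → overlap.
Aoife: starts 14:30 before Tariq ends 15:00, and ends 15:55 after Tariq starts 13:40 → overlap.
Priya: starts 16:35 at or after Tariq ends 15:00 → clear.
Felix: starts 17:05 at or after Tariq ends 15:00 → clear.
Amara: starts 18:50 at or after Tariq ends 15:00 → clear.
Tariq overlaps Nadia, Aoife.

Yes — it overlaps Aoife, Nadia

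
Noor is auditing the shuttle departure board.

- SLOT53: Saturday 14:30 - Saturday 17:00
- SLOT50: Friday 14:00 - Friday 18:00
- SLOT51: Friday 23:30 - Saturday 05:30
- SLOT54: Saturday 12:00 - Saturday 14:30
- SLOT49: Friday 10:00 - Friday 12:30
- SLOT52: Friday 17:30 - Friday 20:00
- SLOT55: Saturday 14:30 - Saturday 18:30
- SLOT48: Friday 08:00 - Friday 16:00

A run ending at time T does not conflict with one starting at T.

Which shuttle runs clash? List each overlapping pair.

SLOT48 & SLOT49, SLOT48 & SLOT50, SLOT50 & SLOT52, SLOT53 & SLOT55

Check each pair: they overlap iff neither finishes before the other starts.
Sorted by start: SLOT48, SLOT49, SLOT50, SLOT52, SLOT51, SLOT54, SLOT53, SLOT55.
SLOT49 starts before SLOT48 ends → SLOT48 and SLOT49 overlap.
SLOT50 starts before SLOT48 ends → SLOT48 and SLOT50 overlap.
SLOT52 starts after SLOT48 ends — done with SLOT48.
SLOT50 starts after SLOT49 ends — done with SLOT49.
SLOT52 starts before SLOT50 ends → SLOT50 and SLOT52 overlap.
SLOT51 starts after SLOT50 ends — done with SLOT50.
SLOT51 starts after SLOT52 ends — done with SLOT52.
SLOT54 starts after SLOT51 ends — done with SLOT51.
SLOT53 starts exactly when SLOT54 ends (back-to-back, no overlap) — done with SLOT54.
SLOT55 starts before SLOT53 ends → SLOT53 and SLOT55 overlap.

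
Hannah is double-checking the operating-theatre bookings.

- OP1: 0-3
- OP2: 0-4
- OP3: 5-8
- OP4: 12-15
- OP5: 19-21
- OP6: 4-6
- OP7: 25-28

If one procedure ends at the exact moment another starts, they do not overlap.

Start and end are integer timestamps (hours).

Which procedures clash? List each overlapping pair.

Two intervals overlap when each starts before the other ends.
Sorted by start: OP1, OP2, OP6, OP3, OP4, OP5, OP7.
OP2 starts before OP1 ends → OP1 and OP2 overlap.
OP6 starts after OP1 ends, so nothing later overlaps OP1 either.
OP6 starts exactly when OP2 ends (back-to-back, no overlap), so nothing later overlaps OP2 either.
OP3 starts before OP6 ends → OP6 and OP3 overlap.
OP4 starts after OP6 ends, so nothing later overlaps OP6 either.
OP4 starts after OP3 ends, so nothing later overlaps OP3 either.
OP5 starts after OP4 ends, so nothing later overlaps OP4 either.
OP7 starts after OP5 ends.

OP1 & OP2, OP3 & OP6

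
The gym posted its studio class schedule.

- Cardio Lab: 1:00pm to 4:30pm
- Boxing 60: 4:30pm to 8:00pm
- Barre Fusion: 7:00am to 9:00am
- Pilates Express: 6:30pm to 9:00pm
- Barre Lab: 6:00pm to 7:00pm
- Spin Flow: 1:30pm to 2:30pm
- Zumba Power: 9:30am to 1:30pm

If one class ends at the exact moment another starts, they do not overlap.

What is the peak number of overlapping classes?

Sort all start/end points and keep a running count:
7:00am start Barre Fusion → 1
9:00am end Barre Fusion → 0
9:30am start Zumba Power → 1
1:00pm start Cardio Lab → 2
1:30pm end Zumba Power → 1
1:30pm start Spin Flow → 2
2:30pm end Spin Flow → 1
4:30pm end Cardio Lab → 0
4:30pm start Boxing 60 → 1
6:00pm start Barre Lab → 2
6:30pm start Pilates Express → 3
7:00pm end Barre Lab → 2
8:00pm end Boxing 60 → 1
9:00pm end Pilates Express → 0
Peak is 3, at 6:30pm (Barre Lab, Boxing 60, Pilates Express).

3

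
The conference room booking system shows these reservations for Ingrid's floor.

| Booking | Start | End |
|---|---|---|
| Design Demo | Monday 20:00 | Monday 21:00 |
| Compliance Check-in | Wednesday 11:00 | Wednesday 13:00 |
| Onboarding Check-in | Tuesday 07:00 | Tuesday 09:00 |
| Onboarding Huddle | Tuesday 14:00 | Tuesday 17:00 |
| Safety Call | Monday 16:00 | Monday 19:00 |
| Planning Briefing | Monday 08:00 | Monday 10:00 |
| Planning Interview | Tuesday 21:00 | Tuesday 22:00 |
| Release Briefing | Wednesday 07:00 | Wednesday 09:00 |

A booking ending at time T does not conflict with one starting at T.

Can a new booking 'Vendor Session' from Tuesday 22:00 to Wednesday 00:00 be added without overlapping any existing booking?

Planning Briefing: ends Monday 10:00 at or before Vendor Session starts Tuesday 22:00 → clear.
Safety Call: ends Monday 19:00 at or before Vendor Session starts Tuesday 22:00 → clear.
Design Demo: ends Monday 21:00 at or before Vendor Session starts Tuesday 22:00 → clear.
Onboarding Check-in: ends Tuesday 09:00 at or before Vendor Session starts Tuesday 22:00 → clear.
Onboarding Huddle: ends Tuesday 17:00 at or before Vendor Session starts Tuesday 22:00 → clear.
Planning Interview: ends Tuesday 22:00 at or before Vendor Session starts Tuesday 22:00 → clear.
Release Briefing: starts Wednesday 07:00 at or after Vendor Session ends Wednesday 00:00 → clear.
Compliance Check-in: starts Wednesday 11:00 at or after Vendor Session ends Wednesday 00:00 → clear.

Yes — the slot is free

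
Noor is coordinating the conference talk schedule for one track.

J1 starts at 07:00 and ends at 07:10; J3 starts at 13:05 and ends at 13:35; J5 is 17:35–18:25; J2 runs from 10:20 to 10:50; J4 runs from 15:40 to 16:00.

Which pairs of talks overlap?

Sorted by start: J1, J2, J3, J4, J5.
J2 starts after J1 ends, so J1 has no further overlaps.
J3 starts after J2 ends, so J2 has no further overlaps.
J4 starts after J3 ends, so J3 has no further overlaps.
J5 starts after J4 ends.

none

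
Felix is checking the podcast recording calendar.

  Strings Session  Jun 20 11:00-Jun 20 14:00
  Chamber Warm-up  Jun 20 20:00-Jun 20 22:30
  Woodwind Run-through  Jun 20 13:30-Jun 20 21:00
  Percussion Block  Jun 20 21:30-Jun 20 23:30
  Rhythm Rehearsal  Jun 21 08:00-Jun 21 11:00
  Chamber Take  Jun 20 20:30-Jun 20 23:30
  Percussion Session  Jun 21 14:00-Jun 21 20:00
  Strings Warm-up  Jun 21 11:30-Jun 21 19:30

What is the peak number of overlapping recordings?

Walk through starts and ends in time order (an end at T is processed before a start at T):
Jun 20 11:00 start Strings Session → 1
Jun 20 13:30 start Woodwind Run-through → 2
Jun 20 14:00 end Strings Session → 1
Jun 20 20:00 start Chamber Warm-up → 2
Jun 20 20:30 start Chamber Take → 3
Jun 20 21:00 end Woodwind Run-through → 2
Jun 20 21:30 start Percussion Block → 3
Jun 20 22:30 end Chamber Warm-up → 2
Jun 20 23:30 end Chamber Take → 1
Jun 20 23:30 end Percussion Block → 0
Jun 21 08:00 start Rhythm Rehearsal → 1
Jun 21 11:00 end Rhythm Rehearsal → 0
Jun 21 11:30 start Strings Warm-up → 1
Jun 21 14:00 start Percussion Session → 2
Jun 21 19:30 end Strings Warm-up → 1
Jun 21 20:00 end Percussion Session → 0
Peak is 3, at Jun 20 20:30 (Chamber Take, Chamber Warm-up, Woodwind Run-through).

3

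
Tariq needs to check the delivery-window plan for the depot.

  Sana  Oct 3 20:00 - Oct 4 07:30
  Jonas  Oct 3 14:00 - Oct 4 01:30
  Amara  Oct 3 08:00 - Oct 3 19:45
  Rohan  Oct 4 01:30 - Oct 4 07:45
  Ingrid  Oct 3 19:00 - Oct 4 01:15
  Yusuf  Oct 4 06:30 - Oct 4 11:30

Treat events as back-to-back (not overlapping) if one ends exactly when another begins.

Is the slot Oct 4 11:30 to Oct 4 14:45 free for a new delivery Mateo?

Yes — the slot is free

Amara: ends Oct 3 19:45 at or before Mateo starts Oct 4 11:30 → clear.
Jonas: ends Oct 4 01:30 at or before Mateo starts Oct 4 11:30 → clear.
Ingrid: ends Oct 4 01:15 at or before Mateo starts Oct 4 11:30 → clear.
Sana: ends Oct 4 07:30 at or before Mateo starts Oct 4 11:30 → clear.
Rohan: ends Oct 4 07:45 at or before Mateo starts Oct 4 11:30 → clear.
Yusuf: ends Oct 4 11:30 at or before Mateo starts Oct 4 11:30 → clear.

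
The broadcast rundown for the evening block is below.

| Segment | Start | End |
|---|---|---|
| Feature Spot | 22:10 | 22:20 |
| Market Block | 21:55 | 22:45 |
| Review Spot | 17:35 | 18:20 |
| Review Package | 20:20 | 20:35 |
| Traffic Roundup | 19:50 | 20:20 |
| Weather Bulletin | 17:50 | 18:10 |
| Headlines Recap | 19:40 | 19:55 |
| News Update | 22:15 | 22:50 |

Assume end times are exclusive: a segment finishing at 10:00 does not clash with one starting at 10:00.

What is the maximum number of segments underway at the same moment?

Sort all start/end points and keep a running count:
17:35 start Review Spot → 1
17:50 start Weather Bulletin → 2
18:10 end Weather Bulletin → 1
18:20 end Review Spot → 0
19:40 start Headlines Recap → 1
19:50 start Traffic Roundup → 2
19:55 end Headlines Recap → 1
20:20 end Traffic Roundup → 0
20:20 start Review Package → 1
20:35 end Review Package → 0
21:55 start Market Block → 1
22:10 start Feature Spot → 2
22:15 start News Update → 3
22:20 end Feature Spot → 2
22:45 end Market Block → 1
22:50 end News Update → 0
Peak is 3, at 22:15 (Feature Spot, Market Block, News Update).

3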